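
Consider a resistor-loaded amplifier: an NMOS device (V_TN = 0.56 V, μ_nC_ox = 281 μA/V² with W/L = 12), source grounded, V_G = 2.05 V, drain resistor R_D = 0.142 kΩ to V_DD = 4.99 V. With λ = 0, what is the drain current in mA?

I_D = 3.74 mA

V_GS = V_G = 2.05 V, so V_ov = 2.05 − 0.56 = 1.49 V.
k_n = μ_nC_ox · (W/L) = 3.372 mA/V².
Assume saturation: I_D = ½ k_n V_ov² = 0.5 × 3.372 × 1.49² = 3.74 mA, giving V_DS = V_DD − I_D R_D = 4.99 − 3.74 × 0.142 = 4.46 V.
V_DS = 4.46 V ≥ V_ov = 1.49 V, confirming saturation.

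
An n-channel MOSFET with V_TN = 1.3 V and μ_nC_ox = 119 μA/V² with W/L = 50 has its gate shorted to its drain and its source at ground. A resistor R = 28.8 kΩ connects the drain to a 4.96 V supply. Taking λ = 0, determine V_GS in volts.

V_GS = 1.50 V

With gate tied to drain, V_GS = V_DS ≥ V_GS − V_TN, so the device is in saturation.
k_n = μ_nC_ox · (W/L) = 5.95 mA/V².
KCL at the drain: ½ k_n (V_GS − V_TN)² = (V_DD − V_GS)/R.
Let x = V_GS − 1.3. Then 85.7 x² + x − 3.66 = 0, giving x = 0.201 V (positive root), so V_GS = 1.5 V.
I_D = (V_DD − V_GS)/R = (4.96 − 1.5) / 28.8 = 0.12 mA.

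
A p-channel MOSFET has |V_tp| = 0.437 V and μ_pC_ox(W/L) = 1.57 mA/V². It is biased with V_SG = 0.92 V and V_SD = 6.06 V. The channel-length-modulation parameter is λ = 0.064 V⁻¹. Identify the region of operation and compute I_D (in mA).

V_ov = V_SG − |V_tp| = 0.92 − 0.437 = 0.483 V.
Since V_SD = 6.06 V ≥ V_ov = 0.483 V, the device is in saturation.
I_D = ½ k_p V_ov² (1 + λ V_SD) = 0.5 × 1.57 × 0.483² × (1 + 0.064 × 6.06) = 0.254 mA.

Saturation; I_D = 0.254 mA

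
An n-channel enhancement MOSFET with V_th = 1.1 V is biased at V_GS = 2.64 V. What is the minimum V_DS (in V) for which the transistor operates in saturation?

The boundary between triode and saturation is V_DS = V_GS − V_th = V_ov.
V_ov = 2.64 − 1.1 = 1.54 V.

V_DS,sat = 1.54 V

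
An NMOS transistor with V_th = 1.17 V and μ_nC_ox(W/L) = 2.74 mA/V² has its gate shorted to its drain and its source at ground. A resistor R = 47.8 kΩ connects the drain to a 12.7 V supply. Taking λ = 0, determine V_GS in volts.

With gate tied to drain, V_GS = V_DS ≥ V_GS − V_th, so the device is in saturation.
KCL at the drain: ½ k_n (V_GS − V_th)² = (V_DD − V_GS)/R.
Let x = V_GS − 1.17. Then 65.5 x² + x − 11.53 = 0, giving x = 0.412 V (positive root), so V_GS = 1.58 V.
I_D = (V_DD − V_GS)/R = (12.7 − 1.58) / 47.8 = 0.233 mA.

V_GS = 1.58 V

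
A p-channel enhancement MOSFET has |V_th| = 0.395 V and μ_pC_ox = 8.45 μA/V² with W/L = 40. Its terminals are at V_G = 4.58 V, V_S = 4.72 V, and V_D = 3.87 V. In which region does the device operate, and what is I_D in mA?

V_SG = V_S − V_G = 4.72 − 4.58 = 0.14 V; V_SD = V_S − V_D = 4.72 − 3.87 = 0.85 V.
V_SG = 0.14 V < |V_th| = 0.395 V, so the transistor is in cutoff.

Cutoff; I_D = 0 mA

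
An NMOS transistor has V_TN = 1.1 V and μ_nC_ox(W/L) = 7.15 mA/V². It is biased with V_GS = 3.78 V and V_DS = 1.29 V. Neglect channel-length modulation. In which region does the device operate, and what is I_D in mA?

Triode; I_D = 18.8 mA

V_ov = V_GS − V_TN = 3.78 − 1.1 = 2.68 V.
Since V_DS = 1.29 V < V_ov = 2.68 V, the device is in the triode region.
I_D = k_n [V_ov · V_DS − ½ V_DS²] = 7.15 × [2.68 × 1.29 − 0.5 × 1.29²] = 18.8 mA.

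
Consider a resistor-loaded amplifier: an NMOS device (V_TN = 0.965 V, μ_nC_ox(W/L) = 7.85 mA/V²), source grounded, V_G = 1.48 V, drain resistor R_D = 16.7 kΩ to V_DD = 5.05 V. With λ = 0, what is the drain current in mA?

V_GS = V_G = 1.48 V, so V_ov = 1.48 − 0.965 = 0.515 V.
Assume saturation: I_D = ½ k_n V_ov² = 0.5 × 7.85 × 0.515² = 1.04 mA, giving V_DS = V_DD − I_D R_D = 5.05 − 1.04 × 16.7 = -12.3 V.
But -12.3 V < V_ov = 0.515 V, so the device is actually in triode.
In triode I_D = k_n[V_ov V_DS − ½ V_DS²] and I_D = (V_DD − V_DS)/R_D. Equating: 65.5 V_DS² − 68.51 V_DS + 5.05 = 0, giving V_DS = 0.0798 V (the root below V_ov).
I_D = (5.05 − 0.0798) / 16.7 = 0.298 mA.

I_D = 0.298 mA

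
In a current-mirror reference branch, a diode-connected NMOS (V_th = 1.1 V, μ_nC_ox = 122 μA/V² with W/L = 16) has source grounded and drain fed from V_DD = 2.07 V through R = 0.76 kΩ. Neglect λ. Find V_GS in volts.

V_GS = 1.75 V

With gate tied to drain, V_GS = V_DS ≥ V_GS − V_th, so the device is in saturation.
k_n = μ_nC_ox · (W/L) = 1.952 mA/V².
KCL at the drain: ½ k_n (V_GS − V_th)² = (V_DD − V_GS)/R.
Let x = V_GS − 1.1. Then 0.742 x² + x − 0.97 = 0, giving x = 0.653 V (positive root), so V_GS = 1.75 V.
I_D = (V_DD − V_GS)/R = (2.07 − 1.75) / 0.76 = 0.417 mA.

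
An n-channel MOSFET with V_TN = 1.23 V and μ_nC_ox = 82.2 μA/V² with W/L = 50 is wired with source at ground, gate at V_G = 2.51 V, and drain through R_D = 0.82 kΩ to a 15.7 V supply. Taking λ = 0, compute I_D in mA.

I_D = 3.37 mA

V_GS = V_G = 2.51 V, so V_ov = 2.51 − 1.23 = 1.28 V.
k_n = μ_nC_ox · (W/L) = 4.11 mA/V².
Assume saturation: I_D = ½ k_n V_ov² = 0.5 × 4.11 × 1.28² = 3.37 mA, giving V_DS = V_DD − I_D R_D = 15.7 − 3.37 × 0.82 = 12.9 V.
V_DS = 12.9 V ≥ V_ov = 1.28 V, confirming saturation.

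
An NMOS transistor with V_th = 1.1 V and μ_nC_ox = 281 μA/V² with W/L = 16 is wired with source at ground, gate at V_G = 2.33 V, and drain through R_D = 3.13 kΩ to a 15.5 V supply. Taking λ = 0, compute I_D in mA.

I_D = 3.40 mA

V_GS = V_G = 2.33 V, so V_ov = 2.33 − 1.1 = 1.23 V.
k_n = μ_nC_ox · (W/L) = 4.496 mA/V².
Assume saturation: I_D = ½ k_n V_ov² = 0.5 × 4.496 × 1.23² = 3.4 mA, giving V_DS = V_DD − I_D R_D = 15.5 − 3.4 × 3.13 = 4.85 V.
V_DS = 4.85 V ≥ V_ov = 1.23 V, confirming saturation.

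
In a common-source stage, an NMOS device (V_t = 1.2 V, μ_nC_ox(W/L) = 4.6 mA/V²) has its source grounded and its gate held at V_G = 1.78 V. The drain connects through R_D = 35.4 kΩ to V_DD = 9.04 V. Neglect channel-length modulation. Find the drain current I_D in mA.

I_D = 0.252 mA

V_GS = V_G = 1.78 V, so V_ov = 1.78 − 1.2 = 0.58 V.
Assume saturation: I_D = ½ k_n V_ov² = 0.5 × 4.6 × 0.58² = 0.774 mA, giving V_DS = V_DD − I_D R_D = 9.04 − 0.774 × 35.4 = -18.3 V.
But -18.3 V < V_ov = 0.58 V, so the device is actually in triode.
In triode I_D = k_n[V_ov V_DS − ½ V_DS²] and I_D = (V_DD − V_DS)/R_D. Equating: 81.4 V_DS² − 95.45 V_DS + 9.04 = 0, giving V_DS = 0.104 V (the root below V_ov).
I_D = (9.04 − 0.104) / 35.4 = 0.252 mA.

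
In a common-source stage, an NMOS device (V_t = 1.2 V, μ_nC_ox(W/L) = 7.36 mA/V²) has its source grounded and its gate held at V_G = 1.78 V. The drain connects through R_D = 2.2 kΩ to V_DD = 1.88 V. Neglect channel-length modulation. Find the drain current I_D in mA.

I_D = 0.755 mA

V_GS = V_G = 1.78 V, so V_ov = 1.78 − 1.2 = 0.58 V.
Assume saturation: I_D = ½ k_n V_ov² = 0.5 × 7.36 × 0.58² = 1.24 mA, giving V_DS = V_DD − I_D R_D = 1.88 − 1.24 × 2.2 = -0.843 V.
But -0.843 V < V_ov = 0.58 V, so the device is actually in triode.
In triode I_D = k_n[V_ov V_DS − ½ V_DS²] and I_D = (V_DD − V_DS)/R_D. Equating: 8.1 V_DS² − 10.39 V_DS + 1.88 = 0, giving V_DS = 0.218 V (the root below V_ov).
I_D = (1.88 − 0.218) / 2.2 = 0.755 mA.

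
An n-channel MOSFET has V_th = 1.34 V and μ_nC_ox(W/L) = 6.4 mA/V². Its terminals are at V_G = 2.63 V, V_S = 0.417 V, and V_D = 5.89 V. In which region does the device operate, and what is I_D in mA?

V_GS = V_G − V_S = 2.63 − 0.417 = 2.21 V; V_DS = V_D − V_S = 5.89 − 0.417 = 5.47 V.
V_ov = V_GS − V_th = 2.21 − 1.34 = 0.873 V.
Since V_DS = 5.47 V ≥ V_ov = 0.873 V, the device is in saturation.
I_D = ½ k_n V_ov² = 0.5 × 6.4 × 0.873² = 2.44 mA.

Saturation; I_D = 2.44 mA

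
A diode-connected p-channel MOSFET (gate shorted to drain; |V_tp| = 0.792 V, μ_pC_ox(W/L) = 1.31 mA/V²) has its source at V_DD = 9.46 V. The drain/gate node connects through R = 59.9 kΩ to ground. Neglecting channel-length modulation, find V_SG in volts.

With gate tied to drain, V_SG = V_SD ≥ V_SG − |V_tp|, so the device is in saturation.
KCL at the drain: ½ k_p (V_SG − |V_tp|)² = (V_DD − V_SG)/R.
Let x = V_SG − 0.792. Then 39.2 x² + x − 8.668 = 0, giving x = 0.457 V (positive root), so V_SG = 1.25 V.
I_D = (V_DD − V_SG)/R = (9.46 − 1.25) / 59.9 = 0.137 mA.

V_SG = 1.25 V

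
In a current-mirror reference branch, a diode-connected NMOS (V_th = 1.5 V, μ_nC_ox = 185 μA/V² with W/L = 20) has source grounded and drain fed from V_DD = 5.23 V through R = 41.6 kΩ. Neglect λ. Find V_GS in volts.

With gate tied to drain, V_GS = V_DS ≥ V_GS − V_th, so the device is in saturation.
k_n = μ_nC_ox · (W/L) = 3.7 mA/V².
KCL at the drain: ½ k_n (V_GS − V_th)² = (V_DD − V_GS)/R.
Let x = V_GS − 1.5. Then 77 x² + x − 3.73 = 0, giving x = 0.214 V (positive root), so V_GS = 1.71 V.
I_D = (V_DD − V_GS)/R = (5.23 − 1.71) / 41.6 = 0.0845 mA.

V_GS = 1.71 V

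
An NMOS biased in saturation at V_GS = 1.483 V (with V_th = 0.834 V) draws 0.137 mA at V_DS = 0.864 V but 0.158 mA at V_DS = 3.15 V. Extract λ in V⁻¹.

With V_GS fixed, I_D ∝ (1 + λ V_DS) in saturation, so I_D2/I_D1 = (1 + λ V_DS2)/(1 + λ V_DS1).
0.158/0.137 = 1.153 = (1 + 3.15 λ)/(1 + 0.864 λ).
Solving: λ (I_D1 V_DS2 − I_D2 V_DS1) = I_D2 − I_D1, so λ = (0.158 − 0.137) / (0.137 × 3.15 − 0.158 × 0.864) = 0.021 / 0.295 = 0.0712 V⁻¹.

λ = 0.0712 V⁻¹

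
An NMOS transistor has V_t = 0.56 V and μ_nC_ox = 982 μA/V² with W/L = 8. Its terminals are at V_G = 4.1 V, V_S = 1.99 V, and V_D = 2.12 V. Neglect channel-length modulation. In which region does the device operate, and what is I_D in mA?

V_GS = V_G − V_S = 4.1 − 1.99 = 2.11 V; V_DS = V_D − V_S = 2.12 − 1.99 = 0.13 V.
k_n = μ_nC_ox · (W/L) = 7.856 mA/V².
V_ov = V_GS − V_t = 2.11 − 0.56 = 1.55 V.
Since V_DS = 0.13 V < V_ov = 1.55 V, the device is in the triode region.
I_D = k_n [V_ov · V_DS − ½ V_DS²] = 7.856 × [1.55 × 0.13 − 0.5 × 0.13²] = 1.52 mA.

Triode; I_D = 1.52 mA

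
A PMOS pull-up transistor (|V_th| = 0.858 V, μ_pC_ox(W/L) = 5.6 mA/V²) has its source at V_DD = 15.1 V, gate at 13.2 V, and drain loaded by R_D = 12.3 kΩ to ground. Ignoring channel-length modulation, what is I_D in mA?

I_D = 1.21 mA

V_SG = V_DD − V_G = 15.1 − 13.2 = 1.9 V, so V_ov = 1.9 − 0.858 = 1.04 V.
Assume saturation: I_D = ½ k_p V_ov² = 0.5 × 5.6 × 1.04² = 3.04 mA, giving V_SD = V_DD − I_D R_D = 15.1 − 3.04 × 12.3 = -22.3 V.
But -22.3 V < V_ov = 1.04 V, so the device is actually in triode.
In triode I_D = k_p[V_ov V_SD − ½ V_SD²] and I_D = (V_DD − V_SD)/R_D. Equating: 34.4 V_SD² − 72.77 V_SD + 15.1 = 0, giving V_SD = 0.233 V (the root below V_ov).
I_D = (15.1 − 0.233) / 12.3 = 1.21 mA.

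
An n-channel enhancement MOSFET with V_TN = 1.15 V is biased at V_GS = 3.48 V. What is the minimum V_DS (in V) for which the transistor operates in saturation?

V_DS,sat = 2.33 V

The boundary between triode and saturation is V_DS = V_GS − V_TN = V_ov.
V_ov = 3.48 − 1.15 = 2.33 V.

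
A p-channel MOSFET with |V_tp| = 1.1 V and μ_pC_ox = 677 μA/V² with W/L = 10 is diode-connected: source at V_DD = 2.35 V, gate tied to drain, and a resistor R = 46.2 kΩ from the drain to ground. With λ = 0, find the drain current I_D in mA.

With gate tied to drain, V_SG = V_SD ≥ V_SG − |V_tp|, so the device is in saturation.
k_p = μ_pC_ox · (W/L) = 6.77 mA/V².
KCL at the drain: ½ k_p (V_SG − |V_tp|)² = (V_DD − V_SG)/R.
Let x = V_SG − 1.1. Then 156 x² + x − 1.25 = 0, giving x = 0.0863 V (positive root), so V_SG = 1.19 V.
I_D = (V_DD − V_SG)/R = (2.35 − 1.19) / 46.2 = 0.0252 mA.

I_D = 0.0252 mA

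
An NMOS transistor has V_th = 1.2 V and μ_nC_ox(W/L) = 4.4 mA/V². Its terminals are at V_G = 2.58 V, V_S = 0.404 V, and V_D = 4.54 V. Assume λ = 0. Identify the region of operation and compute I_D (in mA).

V_GS = V_G − V_S = 2.58 − 0.404 = 2.18 V; V_DS = V_D − V_S = 4.54 − 0.404 = 4.14 V.
V_ov = V_GS − V_th = 2.18 − 1.2 = 0.976 V.
Since V_DS = 4.14 V ≥ V_ov = 0.976 V, the device is in saturation.
I_D = ½ k_n V_ov² = 0.5 × 4.4 × 0.976² = 2.1 mA.

Saturation; I_D = 2.10 mA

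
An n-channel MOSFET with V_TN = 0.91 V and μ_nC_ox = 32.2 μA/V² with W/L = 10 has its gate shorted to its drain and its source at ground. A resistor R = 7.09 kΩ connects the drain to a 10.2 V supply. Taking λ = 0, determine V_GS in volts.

V_GS = 3.36 V

With gate tied to drain, V_GS = V_DS ≥ V_GS − V_TN, so the device is in saturation.
k_n = μ_nC_ox · (W/L) = 0.322 mA/V².
KCL at the drain: ½ k_n (V_GS − V_TN)² = (V_DD − V_GS)/R.
Let x = V_GS − 0.91. Then 1.14 x² + x − 9.29 = 0, giving x = 2.45 V (positive root), so V_GS = 3.36 V.
I_D = (V_DD − V_GS)/R = (10.2 − 3.36) / 7.09 = 0.965 mA.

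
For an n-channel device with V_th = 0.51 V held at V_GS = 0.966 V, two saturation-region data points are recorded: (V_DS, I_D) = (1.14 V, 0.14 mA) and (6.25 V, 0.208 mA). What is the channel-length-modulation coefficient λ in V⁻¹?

λ = 0.107 V⁻¹

With V_GS fixed, I_D ∝ (1 + λ V_DS) in saturation, so I_D2/I_D1 = (1 + λ V_DS2)/(1 + λ V_DS1).
0.208/0.14 = 1.486 = (1 + 6.25 λ)/(1 + 1.14 λ).
Solving: λ (I_D1 V_DS2 − I_D2 V_DS1) = I_D2 − I_D1, so λ = (0.208 − 0.14) / (0.14 × 6.25 − 0.208 × 1.14) = 0.068 / 0.638 = 0.107 V⁻¹.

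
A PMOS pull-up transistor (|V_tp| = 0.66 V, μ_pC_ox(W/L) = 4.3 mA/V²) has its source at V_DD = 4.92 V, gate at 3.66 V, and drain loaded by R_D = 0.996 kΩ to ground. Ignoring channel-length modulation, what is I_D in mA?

I_D = 0.774 mA

V_SG = V_DD − V_G = 4.92 − 3.66 = 1.26 V, so V_ov = 1.26 − 0.66 = 0.6 V.
Assume saturation: I_D = ½ k_p V_ov² = 0.5 × 4.3 × 0.6² = 0.774 mA, giving V_SD = V_DD − I_D R_D = 4.92 − 0.774 × 0.996 = 4.15 V.
V_SD = 4.15 V ≥ V_ov = 0.6 V, confirming saturation.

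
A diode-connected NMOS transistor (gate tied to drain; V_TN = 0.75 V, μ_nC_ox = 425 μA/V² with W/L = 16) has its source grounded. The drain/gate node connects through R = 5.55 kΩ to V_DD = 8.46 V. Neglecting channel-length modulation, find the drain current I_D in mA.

I_D = 1.28 mA

With gate tied to drain, V_GS = V_DS ≥ V_GS − V_TN, so the device is in saturation.
k_n = μ_nC_ox · (W/L) = 6.8 mA/V².
KCL at the drain: ½ k_n (V_GS − V_TN)² = (V_DD − V_GS)/R.
Let x = V_GS − 0.75. Then 18.9 x² + x − 7.71 = 0, giving x = 0.613 V (positive root), so V_GS = 1.36 V.
I_D = (V_DD − V_GS)/R = (8.46 − 1.36) / 5.55 = 1.28 mA.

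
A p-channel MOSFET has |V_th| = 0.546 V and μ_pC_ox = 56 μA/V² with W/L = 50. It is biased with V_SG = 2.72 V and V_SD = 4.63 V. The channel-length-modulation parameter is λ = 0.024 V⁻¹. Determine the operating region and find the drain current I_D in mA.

Saturation; I_D = 7.35 mA

k_p = μ_pC_ox · (W/L) = 2.8 mA/V².
V_ov = V_SG − |V_th| = 2.72 − 0.546 = 2.17 V.
Since V_SD = 4.63 V ≥ V_ov = 2.17 V, the device is in saturation.
I_D = ½ k_p V_ov² (1 + λ V_SD) = 0.5 × 2.8 × 2.17² × (1 + 0.024 × 4.63) = 7.35 mA.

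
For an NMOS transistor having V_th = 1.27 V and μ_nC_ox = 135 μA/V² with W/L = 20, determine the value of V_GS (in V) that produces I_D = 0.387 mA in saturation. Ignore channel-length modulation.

V_GS = 1.81 V

k_n = μ_nC_ox · (W/L) = 2.7 mA/V².
In saturation I_D = ½ k_n (V_GS − V_th)², so V_GS − V_th = √(2 I_D / k_n) = √(2 × 0.387 / 2.7) = 0.535 V.
V_GS = 1.27 + 0.535 = 1.81 V.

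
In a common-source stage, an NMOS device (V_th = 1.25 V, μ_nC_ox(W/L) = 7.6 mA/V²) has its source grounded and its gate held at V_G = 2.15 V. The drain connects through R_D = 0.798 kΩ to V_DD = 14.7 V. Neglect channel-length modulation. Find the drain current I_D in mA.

I_D = 3.08 mA

V_GS = V_G = 2.15 V, so V_ov = 2.15 − 1.25 = 0.9 V.
Assume saturation: I_D = ½ k_n V_ov² = 0.5 × 7.6 × 0.9² = 3.08 mA, giving V_DS = V_DD − I_D R_D = 14.7 − 3.08 × 0.798 = 12.2 V.
V_DS = 12.2 V ≥ V_ov = 0.9 V, confirming saturation.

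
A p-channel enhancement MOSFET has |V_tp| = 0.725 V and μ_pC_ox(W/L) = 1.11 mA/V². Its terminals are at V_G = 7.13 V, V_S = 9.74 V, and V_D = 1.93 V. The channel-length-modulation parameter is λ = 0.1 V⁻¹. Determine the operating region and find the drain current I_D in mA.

Saturation; I_D = 3.51 mA

V_SG = V_S − V_G = 9.74 − 7.13 = 2.61 V; V_SD = V_S − V_D = 9.74 − 1.93 = 7.81 V.
V_ov = V_SG − |V_tp| = 2.61 − 0.725 = 1.89 V.
Since V_SD = 7.81 V ≥ V_ov = 1.89 V, the device is in saturation.
I_D = ½ k_p V_ov² (1 + λ V_SD) = 0.5 × 1.11 × 1.89² × (1 + 0.1 × 7.81) = 3.51 mA.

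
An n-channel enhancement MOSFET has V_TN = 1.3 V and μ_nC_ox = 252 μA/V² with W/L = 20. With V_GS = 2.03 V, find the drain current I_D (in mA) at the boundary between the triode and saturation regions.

At the boundary V_DS = V_ov = V_GS − V_TN = 2.03 − 1.3 = 0.73 V.
k_n = μ_nC_ox · (W/L) = 5.04 mA/V².
I_D = ½ k_n V_ov² = 0.5 × 5.04 × 0.73² = 1.34 mA.

I_D = 1.34 mA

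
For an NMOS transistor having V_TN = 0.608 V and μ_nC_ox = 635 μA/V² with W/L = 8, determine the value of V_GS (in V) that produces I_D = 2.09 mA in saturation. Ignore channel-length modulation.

k_n = μ_nC_ox · (W/L) = 5.08 mA/V².
In saturation I_D = ½ k_n (V_GS − V_TN)², so V_GS − V_TN = √(2 I_D / k_n) = √(2 × 2.09 / 5.08) = 0.907 V.
V_GS = 0.608 + 0.907 = 1.52 V.

V_GS = 1.52 V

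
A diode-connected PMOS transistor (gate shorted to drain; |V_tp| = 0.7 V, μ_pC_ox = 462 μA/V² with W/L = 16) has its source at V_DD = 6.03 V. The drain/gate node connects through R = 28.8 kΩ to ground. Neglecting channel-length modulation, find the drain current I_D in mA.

I_D = 0.177 mA

With gate tied to drain, V_SG = V_SD ≥ V_SG − |V_tp|, so the device is in saturation.
k_p = μ_pC_ox · (W/L) = 7.392 mA/V².
KCL at the drain: ½ k_p (V_SG − |V_tp|)² = (V_DD − V_SG)/R.
Let x = V_SG − 0.7. Then 106 x² + x − 5.33 = 0, giving x = 0.219 V (positive root), so V_SG = 0.919 V.
I_D = (V_DD − V_SG)/R = (6.03 − 0.919) / 28.8 = 0.177 mA.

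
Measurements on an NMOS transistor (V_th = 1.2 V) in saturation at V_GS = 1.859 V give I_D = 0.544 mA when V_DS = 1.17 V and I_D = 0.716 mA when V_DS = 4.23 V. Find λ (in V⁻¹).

With V_GS fixed, I_D ∝ (1 + λ V_DS) in saturation, so I_D2/I_D1 = (1 + λ V_DS2)/(1 + λ V_DS1).
0.716/0.544 = 1.316 = (1 + 4.23 λ)/(1 + 1.17 λ).
Solving: λ (I_D1 V_DS2 − I_D2 V_DS1) = I_D2 − I_D1, so λ = (0.716 − 0.544) / (0.544 × 4.23 − 0.716 × 1.17) = 0.172 / 1.46 = 0.118 V⁻¹.

λ = 0.118 V⁻¹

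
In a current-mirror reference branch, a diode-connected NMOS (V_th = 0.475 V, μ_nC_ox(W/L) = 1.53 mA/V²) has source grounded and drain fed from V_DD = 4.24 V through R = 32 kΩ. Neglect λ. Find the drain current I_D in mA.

I_D = 0.106 mA

With gate tied to drain, V_GS = V_DS ≥ V_GS − V_th, so the device is in saturation.
KCL at the drain: ½ k_n (V_GS − V_th)² = (V_DD − V_GS)/R.
Let x = V_GS − 0.475. Then 24.5 x² + x − 3.765 = 0, giving x = 0.372 V (positive root), so V_GS = 0.847 V.
I_D = (V_DD − V_GS)/R = (4.24 − 0.847) / 32 = 0.106 mA.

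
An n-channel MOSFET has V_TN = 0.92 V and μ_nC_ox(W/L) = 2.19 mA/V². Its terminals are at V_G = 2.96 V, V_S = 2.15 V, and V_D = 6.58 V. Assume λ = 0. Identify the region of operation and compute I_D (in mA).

V_GS = V_G − V_S = 2.96 − 2.15 = 0.81 V; V_DS = V_D − V_S = 6.58 − 2.15 = 4.43 V.
V_GS = 0.81 V < V_TN = 0.92 V, so the transistor is in cutoff.

Cutoff; I_D = 0 mA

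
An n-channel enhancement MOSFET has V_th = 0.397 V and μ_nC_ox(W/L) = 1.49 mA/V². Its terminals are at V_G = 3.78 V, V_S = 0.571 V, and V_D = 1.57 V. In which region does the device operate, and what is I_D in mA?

V_GS = V_G − V_S = 3.78 − 0.571 = 3.21 V; V_DS = V_D − V_S = 1.57 − 0.571 = 0.999 V.
V_ov = V_GS − V_th = 3.21 − 0.397 = 2.81 V.
Since V_DS = 0.999 V < V_ov = 2.81 V, the device is in the triode region.
I_D = k_n [V_ov · V_DS − ½ V_DS²] = 1.49 × [2.81 × 0.999 − 0.5 × 0.999²] = 3.44 mA.

Triode; I_D = 3.44 mA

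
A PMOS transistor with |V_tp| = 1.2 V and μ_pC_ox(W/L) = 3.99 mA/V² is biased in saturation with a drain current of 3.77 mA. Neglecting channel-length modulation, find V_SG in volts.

V_SG = 2.57 V

In saturation I_D = ½ k_p (V_SG − |V_tp|)², so V_SG − |V_tp| = √(2 I_D / k_p) = √(2 × 3.77 / 3.99) = 1.37 V.
V_SG = 1.2 + 1.37 = 2.57 V.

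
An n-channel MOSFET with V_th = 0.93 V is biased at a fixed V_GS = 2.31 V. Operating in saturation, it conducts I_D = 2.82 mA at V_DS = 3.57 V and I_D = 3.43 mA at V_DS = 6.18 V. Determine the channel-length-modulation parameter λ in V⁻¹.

With V_GS fixed, I_D ∝ (1 + λ V_DS) in saturation, so I_D2/I_D1 = (1 + λ V_DS2)/(1 + λ V_DS1).
3.43/2.82 = 1.216 = (1 + 6.18 λ)/(1 + 3.57 λ).
Solving: λ (I_D1 V_DS2 − I_D2 V_DS1) = I_D2 − I_D1, so λ = (3.43 − 2.82) / (2.82 × 6.18 − 3.43 × 3.57) = 0.61 / 5.18 = 0.118 V⁻¹.

λ = 0.118 V⁻¹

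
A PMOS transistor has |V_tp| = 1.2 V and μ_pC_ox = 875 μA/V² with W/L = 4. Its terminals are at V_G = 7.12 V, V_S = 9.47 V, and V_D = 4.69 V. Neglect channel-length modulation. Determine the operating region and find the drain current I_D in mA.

V_SG = V_S − V_G = 9.47 − 7.12 = 2.35 V; V_SD = V_S − V_D = 9.47 − 4.69 = 4.78 V.
k_p = μ_pC_ox · (W/L) = 3.5 mA/V².
V_ov = V_SG − |V_tp| = 2.35 − 1.2 = 1.15 V.
Since V_SD = 4.78 V ≥ V_ov = 1.15 V, the device is in saturation.
I_D = ½ k_p V_ov² = 0.5 × 3.5 × 1.15² = 2.31 mA.

Saturation; I_D = 2.31 mA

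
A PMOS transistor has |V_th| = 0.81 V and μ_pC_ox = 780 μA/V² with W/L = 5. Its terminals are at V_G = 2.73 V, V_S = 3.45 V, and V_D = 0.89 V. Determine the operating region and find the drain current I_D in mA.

Cutoff; I_D = 0 mA

V_SG = V_S − V_G = 3.45 − 2.73 = 0.72 V; V_SD = V_S − V_D = 3.45 − 0.89 = 2.56 V.
V_SG = 0.72 V < |V_th| = 0.81 V, so the transistor is in cutoff.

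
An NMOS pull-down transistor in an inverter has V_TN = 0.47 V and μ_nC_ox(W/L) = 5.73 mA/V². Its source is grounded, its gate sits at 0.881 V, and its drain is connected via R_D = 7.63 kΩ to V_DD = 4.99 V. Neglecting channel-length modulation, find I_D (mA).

V_GS = V_G = 0.881 V, so V_ov = 0.881 − 0.47 = 0.411 V.
Assume saturation: I_D = ½ k_n V_ov² = 0.5 × 5.73 × 0.411² = 0.484 mA, giving V_DS = V_DD − I_D R_D = 4.99 − 0.484 × 7.63 = 1.3 V.
V_DS = 1.3 V ≥ V_ov = 0.411 V, confirming saturation.

I_D = 0.484 mA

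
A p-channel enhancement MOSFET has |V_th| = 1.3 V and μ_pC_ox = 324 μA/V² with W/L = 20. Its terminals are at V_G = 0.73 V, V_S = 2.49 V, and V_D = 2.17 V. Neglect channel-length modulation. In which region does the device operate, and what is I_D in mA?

Triode; I_D = 0.622 mA

V_SG = V_S − V_G = 2.49 − 0.73 = 1.76 V; V_SD = V_S − V_D = 2.49 − 2.17 = 0.32 V.
k_p = μ_pC_ox · (W/L) = 6.48 mA/V².
V_ov = V_SG − |V_th| = 1.76 − 1.3 = 0.46 V.
Since V_SD = 0.32 V < V_ov = 0.46 V, the device is in the triode region.
I_D = k_p [V_ov · V_SD − ½ V_SD²] = 6.48 × [0.46 × 0.32 − 0.5 × 0.32²] = 0.622 mA.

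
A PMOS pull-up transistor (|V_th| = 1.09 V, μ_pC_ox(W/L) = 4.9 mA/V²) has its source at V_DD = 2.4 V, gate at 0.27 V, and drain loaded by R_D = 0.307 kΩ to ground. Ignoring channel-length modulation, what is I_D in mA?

I_D = 2.65 mA

V_SG = V_DD − V_G = 2.4 − 0.27 = 2.13 V, so V_ov = 2.13 − 1.09 = 1.04 V.
Assume saturation: I_D = ½ k_p V_ov² = 0.5 × 4.9 × 1.04² = 2.65 mA, giving V_SD = V_DD − I_D R_D = 2.4 − 2.65 × 0.307 = 1.59 V.
V_SD = 1.59 V ≥ V_ov = 1.04 V, confirming saturation.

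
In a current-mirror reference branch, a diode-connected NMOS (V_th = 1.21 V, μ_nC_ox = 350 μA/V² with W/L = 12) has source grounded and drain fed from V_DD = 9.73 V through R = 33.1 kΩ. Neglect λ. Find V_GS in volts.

With gate tied to drain, V_GS = V_DS ≥ V_GS − V_th, so the device is in saturation.
k_n = μ_nC_ox · (W/L) = 4.2 mA/V².
KCL at the drain: ½ k_n (V_GS − V_th)² = (V_DD − V_GS)/R.
Let x = V_GS − 1.21. Then 69.5 x² + x − 8.52 = 0, giving x = 0.343 V (positive root), so V_GS = 1.55 V.
I_D = (V_DD − V_GS)/R = (9.73 − 1.55) / 33.1 = 0.247 mA.

V_GS = 1.55 V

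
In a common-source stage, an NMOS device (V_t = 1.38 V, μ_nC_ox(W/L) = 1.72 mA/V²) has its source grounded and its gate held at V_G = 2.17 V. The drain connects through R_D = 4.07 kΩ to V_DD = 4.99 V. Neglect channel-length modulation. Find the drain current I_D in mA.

I_D = 0.537 mA

V_GS = V_G = 2.17 V, so V_ov = 2.17 − 1.38 = 0.79 V.
Assume saturation: I_D = ½ k_n V_ov² = 0.5 × 1.72 × 0.79² = 0.537 mA, giving V_DS = V_DD − I_D R_D = 4.99 − 0.537 × 4.07 = 2.81 V.
V_DS = 2.81 V ≥ V_ov = 0.79 V, confirming saturation.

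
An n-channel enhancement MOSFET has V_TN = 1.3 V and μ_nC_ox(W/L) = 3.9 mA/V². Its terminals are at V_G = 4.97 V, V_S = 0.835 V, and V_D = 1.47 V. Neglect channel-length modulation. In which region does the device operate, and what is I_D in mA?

Triode; I_D = 6.23 mA

V_GS = V_G − V_S = 4.97 − 0.835 = 4.13 V; V_DS = V_D − V_S = 1.47 − 0.835 = 0.635 V.
V_ov = V_GS − V_TN = 4.13 − 1.3 = 2.83 V.
Since V_DS = 0.635 V < V_ov = 2.83 V, the device is in the triode region.
I_D = k_n [V_ov · V_DS − ½ V_DS²] = 3.9 × [2.83 × 0.635 − 0.5 × 0.635²] = 6.23 mA.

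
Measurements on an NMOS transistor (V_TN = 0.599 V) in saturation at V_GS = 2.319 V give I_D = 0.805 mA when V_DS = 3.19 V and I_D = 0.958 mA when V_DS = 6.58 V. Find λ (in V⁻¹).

With V_GS fixed, I_D ∝ (1 + λ V_DS) in saturation, so I_D2/I_D1 = (1 + λ V_DS2)/(1 + λ V_DS1).
0.958/0.805 = 1.19 = (1 + 6.58 λ)/(1 + 3.19 λ).
Solving: λ (I_D1 V_DS2 − I_D2 V_DS1) = I_D2 − I_D1, so λ = (0.958 − 0.805) / (0.805 × 6.58 − 0.958 × 3.19) = 0.153 / 2.24 = 0.0683 V⁻¹.

λ = 0.0683 V⁻¹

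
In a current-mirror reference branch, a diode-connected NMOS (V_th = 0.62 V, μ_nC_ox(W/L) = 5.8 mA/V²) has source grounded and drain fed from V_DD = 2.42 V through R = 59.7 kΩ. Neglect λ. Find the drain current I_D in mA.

I_D = 0.0285 mA

With gate tied to drain, V_GS = V_DS ≥ V_GS − V_th, so the device is in saturation.
KCL at the drain: ½ k_n (V_GS − V_th)² = (V_DD − V_GS)/R.
Let x = V_GS − 0.62. Then 173 x² + x − 1.8 = 0, giving x = 0.0991 V (positive root), so V_GS = 0.719 V.
I_D = (V_DD − V_GS)/R = (2.42 − 0.719) / 59.7 = 0.0285 mA.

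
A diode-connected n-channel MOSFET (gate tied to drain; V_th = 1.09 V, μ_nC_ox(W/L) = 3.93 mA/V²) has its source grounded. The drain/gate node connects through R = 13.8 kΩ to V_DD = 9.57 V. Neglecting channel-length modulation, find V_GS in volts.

With gate tied to drain, V_GS = V_DS ≥ V_GS − V_th, so the device is in saturation.
KCL at the drain: ½ k_n (V_GS − V_th)² = (V_DD − V_GS)/R.
Let x = V_GS − 1.09. Then 27.1 x² + x − 8.48 = 0, giving x = 0.541 V (positive root), so V_GS = 1.63 V.
I_D = (V_DD − V_GS)/R = (9.57 − 1.63) / 13.8 = 0.575 mA.

V_GS = 1.63 V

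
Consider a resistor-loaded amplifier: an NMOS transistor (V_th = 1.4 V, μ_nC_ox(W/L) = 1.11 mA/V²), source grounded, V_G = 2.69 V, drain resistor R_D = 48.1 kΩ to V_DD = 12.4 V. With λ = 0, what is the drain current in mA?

I_D = 0.254 mA

V_GS = V_G = 2.69 V, so V_ov = 2.69 − 1.4 = 1.29 V.
Assume saturation: I_D = ½ k_n V_ov² = 0.5 × 1.11 × 1.29² = 0.924 mA, giving V_DS = V_DD − I_D R_D = 12.4 − 0.924 × 48.1 = -32 V.
But -32 V < V_ov = 1.29 V, so the device is actually in triode.
In triode I_D = k_n[V_ov V_DS − ½ V_DS²] and I_D = (V_DD − V_DS)/R_D. Equating: 26.7 V_DS² − 69.87 V_DS + 12.4 = 0, giving V_DS = 0.191 V (the root below V_ov).
I_D = (12.4 − 0.191) / 48.1 = 0.254 mA.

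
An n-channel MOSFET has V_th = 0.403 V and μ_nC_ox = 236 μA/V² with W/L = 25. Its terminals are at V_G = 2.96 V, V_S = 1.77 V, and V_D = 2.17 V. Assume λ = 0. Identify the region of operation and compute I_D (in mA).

V_GS = V_G − V_S = 2.96 − 1.77 = 1.19 V; V_DS = V_D − V_S = 2.17 − 1.77 = 0.4 V.
k_n = μ_nC_ox · (W/L) = 5.9 mA/V².
V_ov = V_GS − V_th = 1.19 − 0.403 = 0.787 V.
Since V_DS = 0.4 V < V_ov = 0.787 V, the device is in the triode region.
I_D = k_n [V_ov · V_DS − ½ V_DS²] = 5.9 × [0.787 × 0.4 − 0.5 × 0.4²] = 1.39 mA.

Triode; I_D = 1.39 mA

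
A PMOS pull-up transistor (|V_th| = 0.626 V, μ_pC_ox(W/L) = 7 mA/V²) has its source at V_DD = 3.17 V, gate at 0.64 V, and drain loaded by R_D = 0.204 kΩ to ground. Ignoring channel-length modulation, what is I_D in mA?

V_SG = V_DD − V_G = 3.17 − 0.64 = 2.53 V, so V_ov = 2.53 − 0.626 = 1.9 V.
Assume saturation: I_D = ½ k_p V_ov² = 0.5 × 7 × 1.9² = 12.7 mA, giving V_SD = V_DD − I_D R_D = 3.17 − 12.7 × 0.204 = 0.582 V.
But 0.582 V < V_ov = 1.9 V, so the device is actually in triode.
In triode I_D = k_p[V_ov V_SD − ½ V_SD²] and I_D = (V_DD − V_SD)/R_D. Equating: 0.714 V_SD² − 3.719 V_SD + 3.17 = 0, giving V_SD = 1.07 V (the root below V_ov).
I_D = (3.17 − 1.07) / 0.204 = 10.3 mA.

I_D = 10.3 mA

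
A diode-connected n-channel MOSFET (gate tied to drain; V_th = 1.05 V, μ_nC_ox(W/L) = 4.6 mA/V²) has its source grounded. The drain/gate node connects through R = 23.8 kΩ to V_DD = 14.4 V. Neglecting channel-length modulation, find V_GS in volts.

V_GS = 1.53 V

With gate tied to drain, V_GS = V_DS ≥ V_GS − V_th, so the device is in saturation.
KCL at the drain: ½ k_n (V_GS − V_th)² = (V_DD − V_GS)/R.
Let x = V_GS − 1.05. Then 54.7 x² + x − 13.35 = 0, giving x = 0.485 V (positive root), so V_GS = 1.53 V.
I_D = (V_DD − V_GS)/R = (14.4 − 1.53) / 23.8 = 0.541 mA.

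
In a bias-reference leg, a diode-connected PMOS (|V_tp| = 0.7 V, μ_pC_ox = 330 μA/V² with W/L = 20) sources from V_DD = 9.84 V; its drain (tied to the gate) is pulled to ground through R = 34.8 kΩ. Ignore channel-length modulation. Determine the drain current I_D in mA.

With gate tied to drain, V_SG = V_SD ≥ V_SG − |V_tp|, so the device is in saturation.
k_p = μ_pC_ox · (W/L) = 6.6 mA/V².
KCL at the drain: ½ k_p (V_SG − |V_tp|)² = (V_DD − V_SG)/R.
Let x = V_SG − 0.7. Then 115 x² + x − 9.14 = 0, giving x = 0.278 V (positive root), so V_SG = 0.978 V.
I_D = (V_DD − V_SG)/R = (9.84 − 0.978) / 34.8 = 0.255 mA.

I_D = 0.255 mA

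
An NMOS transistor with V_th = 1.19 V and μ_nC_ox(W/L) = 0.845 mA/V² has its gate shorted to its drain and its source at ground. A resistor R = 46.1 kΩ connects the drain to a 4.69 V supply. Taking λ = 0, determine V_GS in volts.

V_GS = 1.59 V

With gate tied to drain, V_GS = V_DS ≥ V_GS − V_th, so the device is in saturation.
KCL at the drain: ½ k_n (V_GS − V_th)² = (V_DD − V_GS)/R.
Let x = V_GS − 1.19. Then 19.5 x² + x − 3.5 = 0, giving x = 0.399 V (positive root), so V_GS = 1.59 V.
I_D = (V_DD − V_GS)/R = (4.69 − 1.59) / 46.1 = 0.0673 mA.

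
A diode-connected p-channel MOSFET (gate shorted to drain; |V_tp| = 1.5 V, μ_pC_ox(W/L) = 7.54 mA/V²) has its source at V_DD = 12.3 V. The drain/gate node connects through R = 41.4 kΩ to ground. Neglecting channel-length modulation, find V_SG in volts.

With gate tied to drain, V_SG = V_SD ≥ V_SG − |V_tp|, so the device is in saturation.
KCL at the drain: ½ k_p (V_SG − |V_tp|)² = (V_DD − V_SG)/R.
Let x = V_SG − 1.5. Then 156 x² + x − 10.8 = 0, giving x = 0.26 V (positive root), so V_SG = 1.76 V.
I_D = (V_DD − V_SG)/R = (12.3 − 1.76) / 41.4 = 0.255 mA.

V_SG = 1.76 V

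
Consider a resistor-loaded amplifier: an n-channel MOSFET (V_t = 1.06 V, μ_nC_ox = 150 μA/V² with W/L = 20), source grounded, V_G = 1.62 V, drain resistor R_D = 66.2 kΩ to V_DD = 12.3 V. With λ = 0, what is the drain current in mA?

V_GS = V_G = 1.62 V, so V_ov = 1.62 − 1.06 = 0.56 V.
k_n = μ_nC_ox · (W/L) = 3 mA/V².
Assume saturation: I_D = ½ k_n V_ov² = 0.5 × 3 × 0.56² = 0.47 mA, giving V_DS = V_DD − I_D R_D = 12.3 − 0.47 × 66.2 = -18.8 V.
But -18.8 V < V_ov = 0.56 V, so the device is actually in triode.
In triode I_D = k_n[V_ov V_DS − ½ V_DS²] and I_D = (V_DD − V_DS)/R_D. Equating: 99.3 V_DS² − 112.2 V_DS + 12.3 = 0, giving V_DS = 0.123 V (the root below V_ov).
I_D = (12.3 − 0.123) / 66.2 = 0.184 mA.

I_D = 0.184 mA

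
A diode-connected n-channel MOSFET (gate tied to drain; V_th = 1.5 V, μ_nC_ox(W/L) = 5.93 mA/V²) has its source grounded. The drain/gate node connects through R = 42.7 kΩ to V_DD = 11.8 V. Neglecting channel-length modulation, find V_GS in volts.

V_GS = 1.78 V

With gate tied to drain, V_GS = V_DS ≥ V_GS − V_th, so the device is in saturation.
KCL at the drain: ½ k_n (V_GS − V_th)² = (V_DD − V_GS)/R.
Let x = V_GS − 1.5. Then 127 x² + x − 10.3 = 0, giving x = 0.281 V (positive root), so V_GS = 1.78 V.
I_D = (V_DD − V_GS)/R = (11.8 − 1.78) / 42.7 = 0.235 mA.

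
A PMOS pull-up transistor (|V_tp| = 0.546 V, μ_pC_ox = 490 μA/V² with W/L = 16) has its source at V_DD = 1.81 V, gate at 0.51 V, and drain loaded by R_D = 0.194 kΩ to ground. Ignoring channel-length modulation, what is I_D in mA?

V_SG = V_DD − V_G = 1.81 − 0.51 = 1.3 V, so V_ov = 1.3 − 0.546 = 0.754 V.
k_p = μ_pC_ox · (W/L) = 7.84 mA/V².
Assume saturation: I_D = ½ k_p V_ov² = 0.5 × 7.84 × 0.754² = 2.23 mA, giving V_SD = V_DD − I_D R_D = 1.81 − 2.23 × 0.194 = 1.38 V.
V_SD = 1.38 V ≥ V_ov = 0.754 V, confirming saturation.

I_D = 2.23 mA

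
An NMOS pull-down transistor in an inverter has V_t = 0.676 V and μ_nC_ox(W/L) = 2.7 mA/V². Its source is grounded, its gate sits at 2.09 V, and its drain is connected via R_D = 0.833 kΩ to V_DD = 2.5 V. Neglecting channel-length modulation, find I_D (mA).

I_D = 2.10 mA

V_GS = V_G = 2.09 V, so V_ov = 2.09 − 0.676 = 1.41 V.
Assume saturation: I_D = ½ k_n V_ov² = 0.5 × 2.7 × 1.41² = 2.7 mA, giving V_DS = V_DD − I_D R_D = 2.5 − 2.7 × 0.833 = 0.252 V.
But 0.252 V < V_ov = 1.41 V, so the device is actually in triode.
In triode I_D = k_n[V_ov V_DS − ½ V_DS²] and I_D = (V_DD − V_DS)/R_D. Equating: 1.12 V_DS² − 4.18 V_DS + 2.5 = 0, giving V_DS = 0.749 V (the root below V_ov).
I_D = (2.5 − 0.749) / 0.833 = 2.1 mA.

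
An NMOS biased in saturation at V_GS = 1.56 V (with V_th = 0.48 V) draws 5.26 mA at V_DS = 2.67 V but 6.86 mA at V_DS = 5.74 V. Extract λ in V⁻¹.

λ = 0.135 V⁻¹

With V_GS fixed, I_D ∝ (1 + λ V_DS) in saturation, so I_D2/I_D1 = (1 + λ V_DS2)/(1 + λ V_DS1).
6.86/5.26 = 1.304 = (1 + 5.74 λ)/(1 + 2.67 λ).
Solving: λ (I_D1 V_DS2 − I_D2 V_DS1) = I_D2 − I_D1, so λ = (6.86 − 5.26) / (5.26 × 5.74 − 6.86 × 2.67) = 1.6 / 11.9 = 0.135 V⁻¹.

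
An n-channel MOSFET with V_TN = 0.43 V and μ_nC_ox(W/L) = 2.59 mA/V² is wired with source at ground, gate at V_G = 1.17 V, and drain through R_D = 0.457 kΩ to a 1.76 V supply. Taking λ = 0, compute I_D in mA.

V_GS = V_G = 1.17 V, so V_ov = 1.17 − 0.43 = 0.74 V.
Assume saturation: I_D = ½ k_n V_ov² = 0.5 × 2.59 × 0.74² = 0.709 mA, giving V_DS = V_DD − I_D R_D = 1.76 − 0.709 × 0.457 = 1.44 V.
V_DS = 1.44 V ≥ V_ov = 0.74 V, confirming saturation.

I_D = 0.709 mA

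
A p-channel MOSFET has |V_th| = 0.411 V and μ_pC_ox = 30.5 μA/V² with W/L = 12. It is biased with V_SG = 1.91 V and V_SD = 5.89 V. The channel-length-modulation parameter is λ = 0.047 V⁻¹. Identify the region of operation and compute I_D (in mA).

Saturation; I_D = 0.525 mA

k_p = μ_pC_ox · (W/L) = 0.366 mA/V².
V_ov = V_SG − |V_th| = 1.91 − 0.411 = 1.5 V.
Since V_SD = 5.89 V ≥ V_ov = 1.5 V, the device is in saturation.
I_D = ½ k_p V_ov² (1 + λ V_SD) = 0.5 × 0.366 × 1.5² × (1 + 0.047 × 5.89) = 0.525 mA.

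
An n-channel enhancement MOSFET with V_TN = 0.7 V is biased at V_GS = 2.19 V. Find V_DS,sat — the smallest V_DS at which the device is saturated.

The boundary between triode and saturation is V_DS = V_GS − V_TN = V_ov.
V_ov = 2.19 − 0.7 = 1.49 V.

V_DS,sat = 1.49 V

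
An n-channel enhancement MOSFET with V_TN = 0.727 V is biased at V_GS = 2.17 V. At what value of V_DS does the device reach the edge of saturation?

V_DS,sat = 1.44 V

The boundary between triode and saturation is V_DS = V_GS − V_TN = V_ov.
V_ov = 2.17 − 0.727 = 1.44 V.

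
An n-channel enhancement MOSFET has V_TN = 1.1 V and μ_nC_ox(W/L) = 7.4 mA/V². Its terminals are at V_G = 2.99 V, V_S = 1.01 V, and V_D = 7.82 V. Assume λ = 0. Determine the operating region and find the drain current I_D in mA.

Saturation; I_D = 2.87 mA

V_GS = V_G − V_S = 2.99 − 1.01 = 1.98 V; V_DS = V_D − V_S = 7.82 − 1.01 = 6.81 V.
V_ov = V_GS − V_TN = 1.98 − 1.1 = 0.88 V.
Since V_DS = 6.81 V ≥ V_ov = 0.88 V, the device is in saturation.
I_D = ½ k_n V_ov² = 0.5 × 7.4 × 0.88² = 2.87 mA.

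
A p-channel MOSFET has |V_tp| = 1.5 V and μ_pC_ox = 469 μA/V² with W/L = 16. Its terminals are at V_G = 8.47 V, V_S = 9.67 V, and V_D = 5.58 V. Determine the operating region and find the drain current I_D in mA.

V_SG = V_S − V_G = 9.67 − 8.47 = 1.2 V; V_SD = V_S − V_D = 9.67 − 5.58 = 4.09 V.
V_SG = 1.2 V < |V_tp| = 1.5 V, so the transistor is in cutoff.

Cutoff; I_D = 0 mA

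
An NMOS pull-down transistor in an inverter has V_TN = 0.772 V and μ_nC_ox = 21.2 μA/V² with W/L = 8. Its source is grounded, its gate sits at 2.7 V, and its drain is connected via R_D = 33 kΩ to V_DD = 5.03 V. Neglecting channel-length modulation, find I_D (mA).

V_GS = V_G = 2.7 V, so V_ov = 2.7 − 0.772 = 1.93 V.
k_n = μ_nC_ox · (W/L) = 0.1696 mA/V².
Assume saturation: I_D = ½ k_n V_ov² = 0.5 × 0.1696 × 1.93² = 0.315 mA, giving V_DS = V_DD − I_D R_D = 5.03 − 0.315 × 33 = -5.37 V.
But -5.37 V < V_ov = 1.93 V, so the device is actually in triode.
In triode I_D = k_n[V_ov V_DS − ½ V_DS²] and I_D = (V_DD − V_DS)/R_D. Equating: 2.8 V_DS² − 11.79 V_DS + 5.03 = 0, giving V_DS = 0.482 V (the root below V_ov).
I_D = (5.03 − 0.482) / 33 = 0.138 mA.

I_D = 0.138 mA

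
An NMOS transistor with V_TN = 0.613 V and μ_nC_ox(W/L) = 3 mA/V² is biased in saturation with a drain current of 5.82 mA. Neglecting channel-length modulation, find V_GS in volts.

In saturation I_D = ½ k_n (V_GS − V_TN)², so V_GS − V_TN = √(2 I_D / k_n) = √(2 × 5.82 / 3) = 1.97 V.
V_GS = 0.613 + 1.97 = 2.58 V.

V_GS = 2.58 V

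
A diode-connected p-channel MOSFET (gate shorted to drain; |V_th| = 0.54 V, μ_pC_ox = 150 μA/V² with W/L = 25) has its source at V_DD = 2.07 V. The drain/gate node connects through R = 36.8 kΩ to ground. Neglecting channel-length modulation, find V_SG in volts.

V_SG = 0.682 V

With gate tied to drain, V_SG = V_SD ≥ V_SG − |V_th|, so the device is in saturation.
k_p = μ_pC_ox · (W/L) = 3.75 mA/V².
KCL at the drain: ½ k_p (V_SG − |V_th|)² = (V_DD − V_SG)/R.
Let x = V_SG − 0.54. Then 69 x² + x − 1.53 = 0, giving x = 0.142 V (positive root), so V_SG = 0.682 V.
I_D = (V_DD − V_SG)/R = (2.07 − 0.682) / 36.8 = 0.0377 mA.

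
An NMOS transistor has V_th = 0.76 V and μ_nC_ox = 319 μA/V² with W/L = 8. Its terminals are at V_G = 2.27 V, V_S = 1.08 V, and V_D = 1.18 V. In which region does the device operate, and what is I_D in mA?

Triode; I_D = 0.0970 mA

V_GS = V_G − V_S = 2.27 − 1.08 = 1.19 V; V_DS = V_D − V_S = 1.18 − 1.08 = 0.1 V.
k_n = μ_nC_ox · (W/L) = 2.552 mA/V².
V_ov = V_GS − V_th = 1.19 − 0.76 = 0.43 V.
Since V_DS = 0.1 V < V_ov = 0.43 V, the device is in the triode region.
I_D = k_n [V_ov · V_DS − ½ V_DS²] = 2.552 × [0.43 × 0.1 − 0.5 × 0.1²] = 0.097 mA.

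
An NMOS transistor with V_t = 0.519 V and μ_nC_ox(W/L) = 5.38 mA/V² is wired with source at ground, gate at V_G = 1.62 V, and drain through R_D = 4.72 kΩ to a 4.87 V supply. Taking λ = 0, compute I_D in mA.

V_GS = V_G = 1.62 V, so V_ov = 1.62 − 0.519 = 1.1 V.
Assume saturation: I_D = ½ k_n V_ov² = 0.5 × 5.38 × 1.1² = 3.26 mA, giving V_DS = V_DD − I_D R_D = 4.87 − 3.26 × 4.72 = -10.5 V.
But -10.5 V < V_ov = 1.1 V, so the device is actually in triode.
In triode I_D = k_n[V_ov V_DS − ½ V_DS²] and I_D = (V_DD − V_DS)/R_D. Equating: 12.7 V_DS² − 28.96 V_DS + 4.87 = 0, giving V_DS = 0.183 V (the root below V_ov).
I_D = (4.87 − 0.183) / 4.72 = 0.993 mA.

I_D = 0.993 mA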